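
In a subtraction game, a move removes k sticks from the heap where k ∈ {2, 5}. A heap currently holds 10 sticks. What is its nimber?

1

Build the Grundy sequence with g(k) = mex{g(k−s) : s ∈ {2, 5}, s ≤ k}:
k:     0  1  2  3  4  5  6  7  8  9 10
g(k):  0  0  1  1  0  2  1  0  0  1  1
So g(10) = 1.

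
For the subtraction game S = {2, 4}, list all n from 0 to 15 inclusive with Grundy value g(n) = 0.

0, 1, 6, 7, 12, 13

Grundy values for subtraction set {2, 4}:
k:     0  1  2  3  4  5  6  7  8  9 10 11 12 13 14 15
g(k):  0  0  1  1  2  2  0  0  1  1  2  2  0  0  1  1
The P-positions (g = 0) in 0..15 are 0, 1, 6, 7, 12, 13.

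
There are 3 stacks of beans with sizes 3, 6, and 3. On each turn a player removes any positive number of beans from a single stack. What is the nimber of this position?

6

Nim-sum: 3 ^ 6 ^ 3 = 6.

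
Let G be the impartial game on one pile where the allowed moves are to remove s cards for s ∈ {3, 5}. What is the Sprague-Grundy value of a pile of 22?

2

Grundy values for subtraction set {3, 5}:
k:     0  1  2  3  4  5  6  7  8  9 10 11 12 13 14 15 16 17 18 19 20 21 22
g(k):  0  0  0  1  1  1  2  2  0  0  0  1  1  1  2  2  0  0  0  1  1  1  2
So g(22) = 2.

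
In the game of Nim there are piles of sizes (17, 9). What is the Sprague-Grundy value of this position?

24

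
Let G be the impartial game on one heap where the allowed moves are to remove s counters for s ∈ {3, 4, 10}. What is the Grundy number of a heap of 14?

0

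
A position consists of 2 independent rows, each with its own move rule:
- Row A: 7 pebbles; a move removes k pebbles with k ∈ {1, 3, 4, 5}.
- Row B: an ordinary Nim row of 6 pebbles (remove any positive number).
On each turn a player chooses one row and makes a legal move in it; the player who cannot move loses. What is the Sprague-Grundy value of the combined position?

For row A, compute g(0), g(1), … with moves {1, 3, 4, 5}:
k:     0  1  2  3  4  5  6  7
g(k):  0  1  0  1  2  3  2  3
So g(7) = 3.
Row B is a plain Nim row of size 6, so its Grundy value is 6.
The value of a disjunctive sum is the nim-sum of the parts.
Combined value = 3 ⊕ 6 = 5.

5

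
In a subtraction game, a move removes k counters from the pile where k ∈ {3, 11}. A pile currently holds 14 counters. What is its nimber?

0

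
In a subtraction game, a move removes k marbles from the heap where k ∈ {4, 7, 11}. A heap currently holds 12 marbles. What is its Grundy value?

Compute g(0), g(1), … for moves {4, 7, 11}:
g(0) = mex{} = 0
g(1) = mex{} = 0
g(2) = mex{} = 0
g(3) = mex{} = 0
g(4) = mex{0} = 1
g(5) = mex{0} = 1
g(6) = mex{0} = 1
g(7) = mex{0} = 1
g(8) = mex{0,1} = 2
g(9) = mex{0,1} = 2
g(10) = mex{0,1} = 2
g(11) = mex{0,1} = 2
g(12) = mex{0,1,2} = 3
So g(12) = 3.

3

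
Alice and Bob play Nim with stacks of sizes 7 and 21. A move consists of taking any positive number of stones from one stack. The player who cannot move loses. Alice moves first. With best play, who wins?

Alice wins

Compute the nim-sum pairwise:
7 ⊕ 21 = 18
The nim-sum is 18 ≠ 0, so this is an N-position: the player to move can win; Alice has a winning move.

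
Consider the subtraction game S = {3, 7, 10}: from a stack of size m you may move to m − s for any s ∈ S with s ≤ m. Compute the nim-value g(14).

0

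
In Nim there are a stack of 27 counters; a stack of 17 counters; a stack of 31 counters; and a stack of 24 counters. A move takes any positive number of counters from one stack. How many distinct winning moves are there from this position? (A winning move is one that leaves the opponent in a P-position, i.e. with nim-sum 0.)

3

Nim-sum: 27 XOR 17 XOR 31 XOR 24 = 13.
The overall nim-sum is X = 13. A stack of size p has a winning move iff p XOR X < p (reduce it to p XOR X).
  27: 27 XOR 13 = 22 < 27 — winning move (to 22).
  17: 17 XOR 13 = 28 ≥ 17 — no move.
  31: 31 XOR 13 = 18 < 31 — winning move (to 18).
  24: 24 XOR 13 = 21 < 24 — winning move (to 21).
That gives 3 winning moves.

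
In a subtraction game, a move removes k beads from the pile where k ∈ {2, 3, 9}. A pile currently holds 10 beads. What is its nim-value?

2

Grundy values for subtraction set {2, 3, 9}:
g(0) = mex{} = 0
g(1) = mex{} = 0
g(2) = mex{0} = 1
g(3) = mex{0} = 1
g(4) = mex{0,1} = 2
g(5) = mex{1} = 0
g(6) = mex{1,2} = 0
g(7) = mex{0,2} = 1
g(8) = mex{0} = 1
g(9) = mex{0,1} = 2
g(10) = mex{0,1} = 2
So g(10) = 2.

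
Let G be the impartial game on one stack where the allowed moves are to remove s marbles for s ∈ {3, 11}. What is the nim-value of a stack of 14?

Build the Grundy sequence with g(k) = mex{g(k−s) : s ∈ {3, 11}, s ≤ k}:
g(0) = mex{} = 0
g(1) = mex{} = 0
g(2) = mex{} = 0
g(3) = mex{0} = 1
g(4) = mex{0} = 1
g(5) = mex{0} = 1
g(6) = mex{1} = 0
g(7) = mex{1} = 0
g(8) = mex{1} = 0
g(9) = mex{0} = 1
g(10) = mex{0} = 1
g(11) = mex{0} = 1
g(12) = mex{0,1} = 2
g(13) = mex{0,1} = 2
g(14) = mex{1} = 0
So g(14) = 0.

0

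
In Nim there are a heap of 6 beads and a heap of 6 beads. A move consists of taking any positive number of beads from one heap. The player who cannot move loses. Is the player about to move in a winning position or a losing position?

Losing position

Compute the nim-sum pairwise:
6 ⊕ 6 = 0
The nim-sum is 0, so this is a P-position: the player to move is in a losing position under optimal play.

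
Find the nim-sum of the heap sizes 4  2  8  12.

Nim-sum: 4 XOR 2 XOR 8 XOR 12 = 2.

2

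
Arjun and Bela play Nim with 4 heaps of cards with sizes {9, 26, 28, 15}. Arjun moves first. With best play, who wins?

Compute the nim-sum pairwise:
9 XOR 26 = 19
19 XOR 28 = 15
15 XOR 15 = 0
The nim-sum is 0, so this is a P-position: the player to move is in a losing position under optimal play; Arjun is about to move from it and so loses — Bela wins.

Bela wins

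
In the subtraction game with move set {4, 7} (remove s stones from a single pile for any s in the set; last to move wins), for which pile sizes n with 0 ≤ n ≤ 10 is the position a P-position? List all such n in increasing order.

0, 1, 2, 3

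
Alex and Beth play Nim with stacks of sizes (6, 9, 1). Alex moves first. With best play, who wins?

In binary:
  0110  (6)
  1001  (9)
  0001  (1)
  ----
  1110  (14)
The nim-sum is 14 ≠ 0, so this is an N-position: the player to move can win; Alex has a winning move.

Alex wins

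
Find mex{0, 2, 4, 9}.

1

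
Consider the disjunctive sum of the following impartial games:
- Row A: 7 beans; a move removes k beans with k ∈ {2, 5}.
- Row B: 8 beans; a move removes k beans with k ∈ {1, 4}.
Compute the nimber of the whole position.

1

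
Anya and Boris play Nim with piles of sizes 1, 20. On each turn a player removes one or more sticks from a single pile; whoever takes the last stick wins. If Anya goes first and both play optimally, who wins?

Anya wins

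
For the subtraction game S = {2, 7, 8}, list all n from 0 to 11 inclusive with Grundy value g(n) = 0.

0, 1, 4, 5, 10

Build the Grundy sequence with g(k) = mex{g(k−s) : s ∈ {2, 7, 8}, s ≤ k}:
g(0) = mex{} = 0
g(1) = mex{} = 0
g(2) = mex{0} = 1
g(3) = mex{0} = 1
g(4) = mex{1} = 0
g(5) = mex{1} = 0
g(6) = mex{0} = 1
g(7) = mex{0} = 1
g(8) = mex{0,1} = 2
g(9) = mex{0,1} = 2
g(10) = mex{1,2} = 0
g(11) = mex{0,1,2} = 3
The P-positions (g = 0) in 0..11 are 0, 1, 4, 5, 10.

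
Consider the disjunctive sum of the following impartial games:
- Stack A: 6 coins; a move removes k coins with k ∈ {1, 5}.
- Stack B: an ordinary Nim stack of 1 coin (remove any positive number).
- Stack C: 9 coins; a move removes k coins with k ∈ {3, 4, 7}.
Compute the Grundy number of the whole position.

Grundy values for stack A (subtraction set {1, 5}):
g(0) = mex{} = 0
g(1) = mex{0} = 1
g(2) = mex{1} = 0
g(3) = mex{0} = 1
g(4) = mex{1} = 0
g(5) = mex{0} = 1
g(6) = mex{1} = 0
So g(6) = 0.
Stack B is a plain Nim stack of size 1, so its Grundy value is 1.
For stack C, compute g(0), g(1), … with moves {3, 4, 7}:
g(0) = mex{} = 0
g(1) = mex{} = 0
g(2) = mex{} = 0
g(3) = mex{0} = 1
g(4) = mex{0} = 1
g(5) = mex{0} = 1
g(6) = mex{0,1} = 2
g(7) = mex{0,1} = 2
g(8) = mex{0,1} = 2
g(9) = mex{0,1,2} = 3
So g(9) = 3.
The value of a disjunctive sum is the nim-sum of the parts.
Combined value = 0 ⊕ 1 ⊕ 3 = 2.

2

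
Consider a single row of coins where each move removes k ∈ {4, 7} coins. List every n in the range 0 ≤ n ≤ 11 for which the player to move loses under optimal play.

0, 1, 2, 3, 11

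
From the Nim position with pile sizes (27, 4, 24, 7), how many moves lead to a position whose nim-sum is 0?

0

Nim-sum: 27 ⊕ 4 ⊕ 24 ⊕ 7 = 0.
The nim-sum is already 0, so every move leaves a nonzero nim-sum — there are no winning moves.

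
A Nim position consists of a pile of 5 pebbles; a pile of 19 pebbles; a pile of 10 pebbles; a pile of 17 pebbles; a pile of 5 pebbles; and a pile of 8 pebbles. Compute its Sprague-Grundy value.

0

In binary:
  00101  (5)
  10011  (19)
  01010  (10)
  10001  (17)
  00101  (5)
  01000  (8)
  -----
  00000  (0)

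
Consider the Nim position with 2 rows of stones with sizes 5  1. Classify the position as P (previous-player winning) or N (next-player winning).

Nim-sum: 5 XOR 1 = 4.
The nim-sum is 4 ≠ 0, so this is an N-position: the player to move can win.

N-position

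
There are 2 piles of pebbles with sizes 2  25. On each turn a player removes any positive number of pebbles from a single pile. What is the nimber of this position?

27

Write each in binary and XOR column by column:
  00010  (2)
  11001  (25)
  -----
  11011  (27)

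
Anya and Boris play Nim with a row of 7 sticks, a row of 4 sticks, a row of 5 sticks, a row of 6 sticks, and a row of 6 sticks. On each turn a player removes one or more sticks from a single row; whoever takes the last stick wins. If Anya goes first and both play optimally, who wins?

Anya wins

Write each in binary and XOR column by column:
  111  (7)
  100  (4)
  101  (5)
  110  (6)
  110  (6)
  ---
  110  (6)
The nim-sum is 6 ≠ 0, so this is an N-position: the player to move can win; Anya has a winning move.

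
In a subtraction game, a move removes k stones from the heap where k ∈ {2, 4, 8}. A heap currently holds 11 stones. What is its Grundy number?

2

Build the Grundy sequence with g(k) = mex{g(k−s) : s ∈ {2, 4, 8}, s ≤ k}:
g(0) = mex{} = 0
g(1) = mex{} = 0
g(2) = mex{0} = 1
g(3) = mex{0} = 1
g(4) = mex{0,1} = 2
g(5) = mex{0,1} = 2
g(6) = mex{1,2} = 0
g(7) = mex{1,2} = 0
g(8) = mex{0,2} = 1
g(9) = mex{0,2} = 1
g(10) = mex{0,1} = 2
g(11) = mex{0,1} = 2
So g(11) = 2.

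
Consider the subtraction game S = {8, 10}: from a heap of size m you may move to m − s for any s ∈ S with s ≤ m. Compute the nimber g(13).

1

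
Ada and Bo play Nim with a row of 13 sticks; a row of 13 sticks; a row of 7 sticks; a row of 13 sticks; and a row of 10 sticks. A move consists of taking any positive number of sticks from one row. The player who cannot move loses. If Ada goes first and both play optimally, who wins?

Bo wins

Compute the nim-sum pairwise:
13 ⊕ 13 = 0
0 ⊕ 7 = 7
7 ⊕ 13 = 10
10 ⊕ 10 = 0
The nim-sum is 0, so this is a P-position: the player to move is in a losing position under optimal play; Ada is about to move from it and so loses — Bo wins.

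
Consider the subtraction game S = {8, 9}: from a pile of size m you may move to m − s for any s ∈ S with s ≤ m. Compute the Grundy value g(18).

0

Build the Grundy sequence with g(k) = mex{g(k−s) : s ∈ {8, 9}, s ≤ k}:
k:     0  1  2  3  4  5  6  7  8  9 10 11 12 13 14 15 16 17 18
g(k):  0  0  0  0  0  0  0  0  1  1  1  1  1  1  1  1  2  0  0
So g(18) = 0.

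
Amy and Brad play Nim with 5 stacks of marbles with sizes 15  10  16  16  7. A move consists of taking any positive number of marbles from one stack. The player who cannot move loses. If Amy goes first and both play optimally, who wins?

Amy wins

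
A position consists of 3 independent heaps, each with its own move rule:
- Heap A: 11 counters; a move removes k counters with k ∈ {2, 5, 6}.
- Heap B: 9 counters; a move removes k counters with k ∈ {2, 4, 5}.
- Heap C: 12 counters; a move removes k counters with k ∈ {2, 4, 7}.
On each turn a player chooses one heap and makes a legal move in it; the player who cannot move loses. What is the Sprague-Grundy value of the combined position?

1

Build the Grundy sequence for heap A with g(k) = mex{g(k−s) : s ∈ {2, 5, 6}, s ≤ k}:
k:     0  1  2  3  4  5  6  7  8  9 10 11
g(k):  0  0  1  1  0  2  1  3  0  2  1  0
So g(11) = 0.
For heap B, compute g(0), g(1), … with moves {2, 4, 5}:
k:     0  1  2  3  4  5  6  7  8  9
g(k):  0  0  1  1  2  2  3  0  0  1
So g(9) = 1.
Grundy values for heap C (subtraction set {2, 4, 7}):
g(0) = mex{} = 0
g(1) = mex{} = 0
g(2) = mex{0} = 1
g(3) = mex{0} = 1
g(4) = mex{0,1} = 2
g(5) = mex{0,1} = 2
g(6) = mex{1,2} = 0
g(7) = mex{0,1,2} = 3
g(8) = mex{0,2} = 1
g(9) = mex{1,2,3} = 0
g(10) = mex{0,1} = 2
g(11) = mex{0,2,3} = 1
g(12) = mex{1,2} = 0
So g(12) = 0.
The value of a disjunctive sum is the nim-sum of the parts.
Combined value = 0 XOR 1 XOR 0 = 1.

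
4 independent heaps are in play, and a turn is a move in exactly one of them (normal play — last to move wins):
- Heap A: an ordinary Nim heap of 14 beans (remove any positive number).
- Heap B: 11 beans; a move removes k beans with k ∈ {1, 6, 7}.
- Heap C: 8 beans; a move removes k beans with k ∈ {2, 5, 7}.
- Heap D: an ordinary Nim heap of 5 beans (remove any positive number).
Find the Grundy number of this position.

Heap A is a plain Nim heap of size 14, so its Grundy value is 14.
Build the Grundy sequence for heap B with g(k) = mex{g(k−s) : s ∈ {1, 6, 7}, s ≤ k}:
g(0) = mex{} = 0
g(1) = mex{0} = 1
g(2) = mex{1} = 0
g(3) = mex{0} = 1
g(4) = mex{1} = 0
g(5) = mex{0} = 1
g(6) = mex{0,1} = 2
g(7) = mex{0,1,2} = 3
g(8) = mex{0,1,3} = 2
g(9) = mex{0,1,2} = 3
g(10) = mex{0,1,3} = 2
g(11) = mex{0,1,2} = 3
So g(11) = 3.
Grundy values for heap C (subtraction set {2, 5, 7}):
g(0) = mex{} = 0
g(1) = mex{} = 0
g(2) = mex{0} = 1
g(3) = mex{0} = 1
g(4) = mex{1} = 0
g(5) = mex{0,1} = 2
g(6) = mex{0} = 1
g(7) = mex{0,1,2} = 3
g(8) = mex{0,1} = 2
So g(8) = 2.
Heap D is a plain Nim heap of size 5, so its Grundy value is 5.
The value of a disjunctive sum is the nim-sum of the parts.
Combined value = 14 XOR 3 XOR 2 XOR 5 = 10.

10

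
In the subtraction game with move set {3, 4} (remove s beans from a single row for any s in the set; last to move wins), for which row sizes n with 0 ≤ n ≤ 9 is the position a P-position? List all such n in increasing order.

0, 1, 2, 7, 8, 9

Grundy values for subtraction set {3, 4}:
g(0) = mex{} = 0
g(1) = mex{} = 0
g(2) = mex{} = 0
g(3) = mex{0} = 1
g(4) = mex{0} = 1
g(5) = mex{0} = 1
g(6) = mex{0,1} = 2
g(7) = mex{1} = 0
g(8) = mex{1} = 0
g(9) = mex{1,2} = 0
The P-positions (g = 0) in 0..9 are 0, 1, 2, 7, 8, 9.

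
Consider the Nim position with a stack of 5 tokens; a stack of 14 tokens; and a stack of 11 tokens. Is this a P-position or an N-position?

P-position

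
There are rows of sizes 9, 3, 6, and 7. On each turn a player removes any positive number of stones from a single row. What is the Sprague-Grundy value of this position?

11

Compute the nim-sum pairwise:
9 ^ 3 = 10
10 ^ 6 = 12
12 ^ 7 = 11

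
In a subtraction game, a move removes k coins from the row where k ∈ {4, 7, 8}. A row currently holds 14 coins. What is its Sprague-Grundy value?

Build the Grundy sequence with g(k) = mex{g(k−s) : s ∈ {4, 7, 8}, s ≤ k}:
k:     0  1  2  3  4  5  6  7  8  9 10 11 12 13 14
g(k):  0  0  0  0  1  1  1  1  2  2  2  2  0  0  0
So g(14) = 0.

0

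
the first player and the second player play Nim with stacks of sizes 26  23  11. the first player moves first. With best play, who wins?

In binary:
  11010  (26)
  10111  (23)
  01011  (11)
  -----
  00110  (6)
The nim-sum is 6 ≠ 0, so this is an N-position: the player to move can win; the first player has a winning move.

the first player wins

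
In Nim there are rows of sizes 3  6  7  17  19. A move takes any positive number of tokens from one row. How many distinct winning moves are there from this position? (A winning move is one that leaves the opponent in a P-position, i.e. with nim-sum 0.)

0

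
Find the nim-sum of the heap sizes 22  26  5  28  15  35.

57

Write each in binary and XOR column by column:
  010110  (22)
  011010  (26)
  000101  (5)
  011100  (28)
  001111  (15)
  100011  (35)
  ------
  111001  (57)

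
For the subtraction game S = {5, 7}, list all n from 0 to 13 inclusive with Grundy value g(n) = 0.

0, 1, 2, 3, 4, 12, 13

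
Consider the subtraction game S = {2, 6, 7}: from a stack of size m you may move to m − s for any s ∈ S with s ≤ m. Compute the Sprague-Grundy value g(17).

Compute g(0), g(1), … for moves {2, 6, 7}:
k:     0  1  2  3  4  5  6  7  8  9 10 11 12 13 14 15 16 17
g(k):  0  0  1  1  0  0  1  1  2  0  3  1  2  0  0  1  1  0
So g(17) = 0.

0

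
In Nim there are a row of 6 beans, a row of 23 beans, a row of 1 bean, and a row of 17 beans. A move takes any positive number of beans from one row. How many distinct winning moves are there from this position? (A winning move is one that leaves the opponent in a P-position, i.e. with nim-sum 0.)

Bitwise XOR of the heap sizes:
  00110  (6)
  10111  (23)
  00001  (1)
  10001  (17)
  -----
  00001  (1)
The overall nim-sum is X = 1. A row of size p has a winning move iff p XOR X < p (reduce it to p XOR X).
  6: 6 XOR 1 = 7 ≥ 6 — no move.
  23: 23 XOR 1 = 22 < 23 — winning move (to 22).
  1: 1 XOR 1 = 0 < 1 — winning move (to 0).
  17: 17 XOR 1 = 16 < 17 — winning move (to 16).
That gives 3 winning moves.

3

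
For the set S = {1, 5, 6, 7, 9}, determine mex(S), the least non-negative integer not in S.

0 is not in the set, so the mex is 0.

0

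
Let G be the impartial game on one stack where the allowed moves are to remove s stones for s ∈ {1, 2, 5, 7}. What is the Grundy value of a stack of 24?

0

Build the Grundy sequence with g(k) = mex{g(k−s) : s ∈ {1, 2, 5, 7}, s ≤ k}:
k:     0  1  2  3  4  5  6  7  8  9 10 11 12 13 14 15 16 17 18 19 20 21 22 23 24
g(k):  0  1  2  0  1  2  0  1  2  0  1  2  0  1  2  0  1  2  0  1  2  0  1  2  0
So g(24) = 0.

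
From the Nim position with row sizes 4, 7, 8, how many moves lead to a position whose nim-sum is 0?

1

Nim-sum: 4 ⊕ 7 ⊕ 8 = 11.
The overall nim-sum is X = 11. A row of size p has a winning move iff p XOR X < p (reduce it to p XOR X).
  4: 4 XOR 11 = 15 ≥ 4 — no move.
  7: 7 XOR 11 = 12 ≥ 7 — no move.
  8: 8 XOR 11 = 3 < 8 — winning move (to 3).
That gives 1 winning move.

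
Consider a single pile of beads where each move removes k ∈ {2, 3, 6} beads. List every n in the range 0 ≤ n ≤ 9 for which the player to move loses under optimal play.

Grundy values for subtraction set {2, 3, 6}:
g(0) = mex{} = 0
g(1) = mex{} = 0
g(2) = mex{0} = 1
g(3) = mex{0} = 1
g(4) = mex{0,1} = 2
g(5) = mex{1} = 0
g(6) = mex{0,1,2} = 3
g(7) = mex{0,2} = 1
g(8) = mex{0,1,3} = 2
g(9) = mex{1,3} = 0
The P-positions (g = 0) in 0..9 are 0, 1, 5, 9.

0, 1, 5, 9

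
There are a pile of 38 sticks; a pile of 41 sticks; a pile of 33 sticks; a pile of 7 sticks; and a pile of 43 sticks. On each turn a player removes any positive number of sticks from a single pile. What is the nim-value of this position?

Compute the nim-sum pairwise:
38 ⊕ 41 = 15
15 ⊕ 33 = 46
46 ⊕ 7 = 41
41 ⊕ 43 = 2

2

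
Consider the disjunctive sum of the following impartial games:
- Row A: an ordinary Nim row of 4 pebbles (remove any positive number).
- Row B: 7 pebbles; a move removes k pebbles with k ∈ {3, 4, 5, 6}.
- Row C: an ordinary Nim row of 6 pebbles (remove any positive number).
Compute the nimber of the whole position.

0

Row A is a plain Nim row of size 4, so its Grundy value is 4.
For row B, compute g(0), g(1), … with moves {3, 4, 5, 6}:
g(0) = mex{} = 0
g(1) = mex{} = 0
g(2) = mex{} = 0
g(3) = mex{0} = 1
g(4) = mex{0} = 1
g(5) = mex{0} = 1
g(6) = mex{0,1} = 2
g(7) = mex{0,1} = 2
So g(7) = 2.
Row C is a plain Nim row of size 6, so its Grundy value is 6.
The value of a disjunctive sum is the nim-sum of the parts.
Combined value = 4 XOR 2 XOR 6 = 0.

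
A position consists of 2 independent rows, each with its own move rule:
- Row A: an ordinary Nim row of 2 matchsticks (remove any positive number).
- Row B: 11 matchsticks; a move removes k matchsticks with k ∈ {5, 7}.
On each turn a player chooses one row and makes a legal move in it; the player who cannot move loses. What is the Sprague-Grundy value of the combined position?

Row A is a plain Nim row of size 2, so its Grundy value is 2.
Grundy values for row B (subtraction set {5, 7}):
k:     0  1  2  3  4  5  6  7  8  9 10 11
g(k):  0  0  0  0  0  1  1  1  1  1  2  2
So g(11) = 2.
By the Sprague-Grundy theorem, the Grundy value of a sum of independent games is the XOR of the component values.
Combined value = 2 XOR 2 = 0.

0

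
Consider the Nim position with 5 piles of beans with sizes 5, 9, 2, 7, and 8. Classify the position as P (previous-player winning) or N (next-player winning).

N-position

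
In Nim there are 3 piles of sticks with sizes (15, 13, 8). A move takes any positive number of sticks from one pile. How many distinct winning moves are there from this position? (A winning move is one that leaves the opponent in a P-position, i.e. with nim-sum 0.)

Write each in binary and XOR column by column:
  1111  (15)
  1101  (13)
  1000  (8)
  ----
  1010  (10)
The overall nim-sum is X = 10. A pile of size p has a winning move iff p XOR X < p (reduce it to p XOR X).
  15: 15 XOR 10 = 5 < 15 — winning move (to 5).
  13: 13 XOR 10 = 7 < 13 — winning move (to 7).
  8: 8 XOR 10 = 2 < 8 — winning move (to 2).
That gives 3 winning moves.

3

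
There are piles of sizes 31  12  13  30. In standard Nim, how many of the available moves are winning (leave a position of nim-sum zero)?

0

Nim-sum: 31 XOR 12 XOR 13 XOR 30 = 0.
The nim-sum is already 0, so every move leaves a nonzero nim-sum — there are no winning moves.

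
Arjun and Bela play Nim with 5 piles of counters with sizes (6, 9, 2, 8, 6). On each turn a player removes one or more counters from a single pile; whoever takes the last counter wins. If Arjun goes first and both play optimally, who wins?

Arjun wins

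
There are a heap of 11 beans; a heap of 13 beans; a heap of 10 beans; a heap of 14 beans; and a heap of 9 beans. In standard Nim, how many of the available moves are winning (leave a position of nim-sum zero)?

5

Nim-sum: 11 ^ 13 ^ 10 ^ 14 ^ 9 = 11.
The overall nim-sum is X = 11. A heap of size p has a winning move iff p XOR X < p (reduce it to p XOR X).
  11: 11 XOR 11 = 0 < 11 — winning move (to 0).
  13: 13 XOR 11 = 6 < 13 — winning move (to 6).
  10: 10 XOR 11 = 1 < 10 — winning move (to 1).
  14: 14 XOR 11 = 5 < 14 — winning move (to 5).
  9: 9 XOR 11 = 2 < 9 — winning move (to 2).
That gives 5 winning moves.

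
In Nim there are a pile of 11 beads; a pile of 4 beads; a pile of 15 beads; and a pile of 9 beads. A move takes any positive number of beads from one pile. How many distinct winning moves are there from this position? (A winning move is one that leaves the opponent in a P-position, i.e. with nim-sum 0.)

3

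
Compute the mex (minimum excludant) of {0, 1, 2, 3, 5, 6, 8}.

The values 0, 1, 2, 3 are all present; 4 is the first non-negative integer missing from the set.

4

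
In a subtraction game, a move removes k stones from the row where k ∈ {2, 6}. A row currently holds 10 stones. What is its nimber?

1

Build the Grundy sequence with g(k) = mex{g(k−s) : s ∈ {2, 6}, s ≤ k}:
k:     0  1  2  3  4  5  6  7  8  9 10
g(k):  0  0  1  1  0  0  1  1  0  0  1
So g(10) = 1.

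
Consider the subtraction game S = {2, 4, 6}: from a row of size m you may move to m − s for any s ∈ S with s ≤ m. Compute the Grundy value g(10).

1

Build the Grundy sequence with g(k) = mex{g(k−s) : s ∈ {2, 4, 6}, s ≤ k}:
g(0) = mex{} = 0
g(1) = mex{} = 0
g(2) = mex{0} = 1
g(3) = mex{0} = 1
g(4) = mex{0,1} = 2
g(5) = mex{0,1} = 2
g(6) = mex{0,1,2} = 3
g(7) = mex{0,1,2} = 3
g(8) = mex{1,2,3} = 0
g(9) = mex{1,2,3} = 0
g(10) = mex{0,2,3} = 1
So g(10) = 1.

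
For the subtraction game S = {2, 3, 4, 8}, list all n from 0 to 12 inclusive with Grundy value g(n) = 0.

0, 1, 6, 7, 12

Build the Grundy sequence with g(k) = mex{g(k−s) : s ∈ {2, 3, 4, 8}, s ≤ k}:
g(0) = mex{} = 0
g(1) = mex{} = 0
g(2) = mex{0} = 1
g(3) = mex{0} = 1
g(4) = mex{0,1} = 2
g(5) = mex{0,1} = 2
g(6) = mex{1,2} = 0
g(7) = mex{1,2} = 0
g(8) = mex{0,2} = 1
g(9) = mex{0,2} = 1
g(10) = mex{0,1} = 2
g(11) = mex{0,1} = 2
g(12) = mex{1,2} = 0
The P-positions (g = 0) in 0..12 are 0, 1, 6, 7, 12.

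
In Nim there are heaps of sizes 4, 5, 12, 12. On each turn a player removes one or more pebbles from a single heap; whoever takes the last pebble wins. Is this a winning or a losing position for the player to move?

Winning position

Compute the nim-sum pairwise:
4 ^ 5 = 1
1 ^ 12 = 13
13 ^ 12 = 1
The nim-sum is 1 ≠ 0, so this is an N-position: the player to move can win.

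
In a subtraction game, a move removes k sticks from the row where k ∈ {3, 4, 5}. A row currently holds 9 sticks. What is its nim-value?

0

Build the Grundy sequence with g(k) = mex{g(k−s) : s ∈ {3, 4, 5}, s ≤ k}:
g(0) = mex{} = 0
g(1) = mex{} = 0
g(2) = mex{} = 0
g(3) = mex{0} = 1
g(4) = mex{0} = 1
g(5) = mex{0} = 1
g(6) = mex{0,1} = 2
g(7) = mex{0,1} = 2
g(8) = mex{1} = 0
g(9) = mex{1,2} = 0
So g(9) = 0.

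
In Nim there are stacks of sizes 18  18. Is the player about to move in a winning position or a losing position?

Losing position

Nim-sum: 18 XOR 18 = 0.
The nim-sum is 0, so this is a P-position: the player to move is in a losing position under optimal play.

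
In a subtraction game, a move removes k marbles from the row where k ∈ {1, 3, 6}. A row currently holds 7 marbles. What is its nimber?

3

Compute g(0), g(1), … for moves {1, 3, 6}:
g(0) = mex{} = 0
g(1) = mex{0} = 1
g(2) = mex{1} = 0
g(3) = mex{0} = 1
g(4) = mex{1} = 0
g(5) = mex{0} = 1
g(6) = mex{0,1} = 2
g(7) = mex{0,1,2} = 3
So g(7) = 3.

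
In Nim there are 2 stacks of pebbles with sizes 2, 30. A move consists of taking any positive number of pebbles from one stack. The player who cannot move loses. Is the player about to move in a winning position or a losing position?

Winning position

Nim-sum: 2 ⊕ 30 = 28.
The nim-sum is 28 ≠ 0, so this is an N-position: the player to move can win.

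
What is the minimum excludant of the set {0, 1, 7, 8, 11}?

2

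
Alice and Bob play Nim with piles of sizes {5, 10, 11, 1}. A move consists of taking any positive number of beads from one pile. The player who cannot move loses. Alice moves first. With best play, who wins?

Compute the nim-sum pairwise:
5 ⊕ 10 = 15
15 ⊕ 11 = 4
4 ⊕ 1 = 5
The nim-sum is 5 ≠ 0, so this is an N-position: the player to move can win; Alice has a winning move.

Alice wins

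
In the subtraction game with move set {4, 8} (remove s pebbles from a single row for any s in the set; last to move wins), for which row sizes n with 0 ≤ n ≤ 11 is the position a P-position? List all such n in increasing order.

Compute g(0), g(1), … for moves {4, 8}:
k:     0  1  2  3  4  5  6  7  8  9 10 11
g(k):  0  0  0  0  1  1  1  1  2  2  2  2
The P-positions (g = 0) in 0..11 are 0, 1, 2, 3.

0, 1, 2, 3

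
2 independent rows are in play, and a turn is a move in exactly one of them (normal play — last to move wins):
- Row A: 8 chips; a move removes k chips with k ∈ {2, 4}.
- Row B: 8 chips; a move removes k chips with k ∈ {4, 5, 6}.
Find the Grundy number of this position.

3

Grundy values for row A (subtraction set {2, 4}):
g(0) = mex{} = 0
g(1) = mex{} = 0
g(2) = mex{0} = 1
g(3) = mex{0} = 1
g(4) = mex{0,1} = 2
g(5) = mex{0,1} = 2
g(6) = mex{1,2} = 0
g(7) = mex{1,2} = 0
g(8) = mex{0,2} = 1
So g(8) = 1.
Grundy values for row B (subtraction set {4, 5, 6}):
k:     0  1  2  3  4  5  6  7  8
g(k):  0  0  0  0  1  1  1  1  2
So g(8) = 2.
The value of a disjunctive sum is the nim-sum of the parts.
Combined value = 1 ⊕ 2 = 3.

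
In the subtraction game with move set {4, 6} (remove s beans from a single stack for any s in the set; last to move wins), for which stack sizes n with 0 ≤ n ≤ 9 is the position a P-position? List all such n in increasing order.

Grundy values for subtraction set {4, 6}:
g(0) = mex{} = 0
g(1) = mex{} = 0
g(2) = mex{} = 0
g(3) = mex{} = 0
g(4) = mex{0} = 1
g(5) = mex{0} = 1
g(6) = mex{0} = 1
g(7) = mex{0} = 1
g(8) = mex{0,1} = 2
g(9) = mex{0,1} = 2
The P-positions (g = 0) in 0..9 are 0, 1, 2, 3.

0, 1, 2, 3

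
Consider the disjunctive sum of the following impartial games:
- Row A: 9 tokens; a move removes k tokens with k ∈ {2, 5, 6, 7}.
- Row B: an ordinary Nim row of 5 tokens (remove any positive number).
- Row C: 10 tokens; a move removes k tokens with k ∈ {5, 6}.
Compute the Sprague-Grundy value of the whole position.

5

Build the Grundy sequence for row A with g(k) = mex{g(k−s) : s ∈ {2, 5, 6, 7}, s ≤ k}:
k:     0  1  2  3  4  5  6  7  8  9
g(k):  0  0  1  1  0  2  1  3  2  2
So g(9) = 2.
Row B is a plain Nim row of size 5, so its Grundy value is 5.
For row C, compute g(0), g(1), … with moves {5, 6}:
g(0) = mex{} = 0
g(1) = mex{} = 0
g(2) = mex{} = 0
g(3) = mex{} = 0
g(4) = mex{} = 0
g(5) = mex{0} = 1
g(6) = mex{0} = 1
g(7) = mex{0} = 1
g(8) = mex{0} = 1
g(9) = mex{0} = 1
g(10) = mex{0,1} = 2
So g(10) = 2.
By the Sprague-Grundy theorem, the Grundy value of a sum of independent games is the XOR of the component values.
Combined value = 2 ⊕ 5 ⊕ 2 = 5.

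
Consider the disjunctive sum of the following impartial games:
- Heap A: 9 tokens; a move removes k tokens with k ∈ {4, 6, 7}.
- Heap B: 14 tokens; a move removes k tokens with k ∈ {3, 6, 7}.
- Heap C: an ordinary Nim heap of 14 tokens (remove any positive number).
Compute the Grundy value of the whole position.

13

Build the Grundy sequence for heap A with g(k) = mex{g(k−s) : s ∈ {4, 6, 7}, s ≤ k}:
g(0) = mex{} = 0
g(1) = mex{} = 0
g(2) = mex{} = 0
g(3) = mex{} = 0
g(4) = mex{0} = 1
g(5) = mex{0} = 1
g(6) = mex{0} = 1
g(7) = mex{0} = 1
g(8) = mex{0,1} = 2
g(9) = mex{0,1} = 2
So g(9) = 2.
Grundy values for heap B (subtraction set {3, 6, 7}):
k:     0  1  2  3  4  5  6  7  8  9 10 11 12 13 14
g(k):  0  0  0  1  1  1  2  2  2  3  0  0  0  1  1
So g(14) = 1.
Heap C is a plain Nim heap of size 14, so its Grundy value is 14.
The value of a disjunctive sum is the nim-sum of the parts.
Combined value = 2 XOR 1 XOR 14 = 13.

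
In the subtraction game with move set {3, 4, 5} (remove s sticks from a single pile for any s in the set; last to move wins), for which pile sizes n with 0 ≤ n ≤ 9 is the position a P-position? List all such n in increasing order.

0, 1, 2, 8, 9

Compute g(0), g(1), … for moves {3, 4, 5}:
k:     0  1  2  3  4  5  6  7  8  9
g(k):  0  0  0  1  1  1  2  2  0  0
The P-positions (g = 0) in 0..9 are 0, 1, 2, 8, 9.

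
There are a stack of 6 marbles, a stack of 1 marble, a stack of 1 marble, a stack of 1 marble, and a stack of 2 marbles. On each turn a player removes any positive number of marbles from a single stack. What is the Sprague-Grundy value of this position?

5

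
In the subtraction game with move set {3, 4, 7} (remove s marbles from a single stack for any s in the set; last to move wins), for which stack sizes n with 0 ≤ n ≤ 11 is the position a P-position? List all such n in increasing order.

0, 1, 2, 10, 11

Compute g(0), g(1), … for moves {3, 4, 7}:
k:     0  1  2  3  4  5  6  7  8  9 10 11
g(k):  0  0  0  1  1  1  2  2  2  3  0  0
The P-positions (g = 0) in 0..11 are 0, 1, 2, 10, 11.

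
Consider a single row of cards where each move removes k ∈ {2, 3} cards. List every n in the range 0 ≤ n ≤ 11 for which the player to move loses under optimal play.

0, 1, 5, 6, 10, 11

Build the Grundy sequence with g(k) = mex{g(k−s) : s ∈ {2, 3}, s ≤ k}:
g(0) = mex{} = 0
g(1) = mex{} = 0
g(2) = mex{0} = 1
g(3) = mex{0} = 1
g(4) = mex{0,1} = 2
g(5) = mex{1} = 0
g(6) = mex{1,2} = 0
g(7) = mex{0,2} = 1
g(8) = mex{0} = 1
g(9) = mex{0,1} = 2
g(10) = mex{1} = 0
g(11) = mex{1,2} = 0
The P-positions (g = 0) in 0..11 are 0, 1, 5, 6, 10, 11.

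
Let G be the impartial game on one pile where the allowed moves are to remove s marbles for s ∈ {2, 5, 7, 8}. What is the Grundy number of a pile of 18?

2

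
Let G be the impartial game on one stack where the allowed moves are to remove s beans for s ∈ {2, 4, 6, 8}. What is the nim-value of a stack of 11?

0

Build the Grundy sequence with g(k) = mex{g(k−s) : s ∈ {2, 4, 6, 8}, s ≤ k}:
g(0) = mex{} = 0
g(1) = mex{} = 0
g(2) = mex{0} = 1
g(3) = mex{0} = 1
g(4) = mex{0,1} = 2
g(5) = mex{0,1} = 2
g(6) = mex{0,1,2} = 3
g(7) = mex{0,1,2} = 3
g(8) = mex{0,1,2,3} = 4
g(9) = mex{0,1,2,3} = 4
g(10) = mex{1,2,3,4} = 0
g(11) = mex{1,2,3,4} = 0
So g(11) = 0.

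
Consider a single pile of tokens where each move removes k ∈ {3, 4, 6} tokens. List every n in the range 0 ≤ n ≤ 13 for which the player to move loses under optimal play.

0, 1, 2, 9, 10, 11

Grundy values for subtraction set {3, 4, 6}:
k:     0  1  2  3  4  5  6  7  8  9 10 11 12 13
g(k):  0  0  0  1  1  1  2  2  2  0  0  0  1  1
The P-positions (g = 0) in 0..13 are 0, 1, 2, 9, 10, 11.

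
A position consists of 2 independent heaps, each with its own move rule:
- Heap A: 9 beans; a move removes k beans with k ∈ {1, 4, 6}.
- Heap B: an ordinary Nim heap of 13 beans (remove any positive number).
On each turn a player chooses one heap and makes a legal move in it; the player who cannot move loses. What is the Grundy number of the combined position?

15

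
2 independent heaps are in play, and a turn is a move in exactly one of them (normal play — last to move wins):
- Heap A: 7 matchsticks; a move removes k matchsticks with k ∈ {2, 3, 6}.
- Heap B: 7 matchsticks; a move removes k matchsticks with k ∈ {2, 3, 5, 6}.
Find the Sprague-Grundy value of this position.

Grundy values for heap A (subtraction set {2, 3, 6}):
g(0) = mex{} = 0
g(1) = mex{} = 0
g(2) = mex{0} = 1
g(3) = mex{0} = 1
g(4) = mex{0,1} = 2
g(5) = mex{1} = 0
g(6) = mex{0,1,2} = 3
g(7) = mex{0,2} = 1
So g(7) = 1.
Build the Grundy sequence for heap B with g(k) = mex{g(k−s) : s ∈ {2, 3, 5, 6}, s ≤ k}:
g(0) = mex{} = 0
g(1) = mex{} = 0
g(2) = mex{0} = 1
g(3) = mex{0} = 1
g(4) = mex{0,1} = 2
g(5) = mex{0,1} = 2
g(6) = mex{0,1,2} = 3
g(7) = mex{0,1,2} = 3
So g(7) = 3.
The value of a disjunctive sum is the nim-sum of the parts.
Combined value = 1 ⊕ 3 = 2.

2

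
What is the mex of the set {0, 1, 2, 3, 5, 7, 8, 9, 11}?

4

The values 0, 1, 2, 3 are all present; 4 is the first non-negative integer missing from the set.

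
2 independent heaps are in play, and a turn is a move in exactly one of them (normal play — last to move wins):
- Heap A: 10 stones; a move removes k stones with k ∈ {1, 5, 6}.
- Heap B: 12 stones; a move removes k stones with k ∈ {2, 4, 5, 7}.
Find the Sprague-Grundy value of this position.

3

Grundy values for heap A (subtraction set {1, 5, 6}):
k:     0  1  2  3  4  5  6  7  8  9 10
g(k):  0  1  0  1  0  1  2  3  2  3  2
So g(10) = 2.
Build the Grundy sequence for heap B with g(k) = mex{g(k−s) : s ∈ {2, 4, 5, 7}, s ≤ k}:
g(0) = mex{} = 0
g(1) = mex{} = 0
g(2) = mex{0} = 1
g(3) = mex{0} = 1
g(4) = mex{0,1} = 2
g(5) = mex{0,1} = 2
g(6) = mex{0,1,2} = 3
g(7) = mex{0,1,2} = 3
g(8) = mex{0,1,2,3} = 4
g(9) = mex{1,2,3} = 0
g(10) = mex{1,2,3,4} = 0
g(11) = mex{0,2,3} = 1
g(12) = mex{0,2,3,4} = 1
So g(12) = 1.
The value of a disjunctive sum is the nim-sum of the parts.
Combined value = 2 ⊕ 1 = 3.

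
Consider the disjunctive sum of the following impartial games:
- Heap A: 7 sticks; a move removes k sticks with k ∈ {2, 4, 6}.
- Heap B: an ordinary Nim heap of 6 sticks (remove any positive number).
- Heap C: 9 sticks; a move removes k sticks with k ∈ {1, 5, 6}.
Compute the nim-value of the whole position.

For heap A, compute g(0), g(1), … with moves {2, 4, 6}:
k:     0  1  2  3  4  5  6  7
g(k):  0  0  1  1  2  2  3  3
So g(7) = 3.
Heap B is a plain Nim heap of size 6, so its Grundy value is 6.
For heap C, compute g(0), g(1), … with moves {1, 5, 6}:
g(0) = mex{} = 0
g(1) = mex{0} = 1
g(2) = mex{1} = 0
g(3) = mex{0} = 1
g(4) = mex{1} = 0
g(5) = mex{0} = 1
g(6) = mex{0,1} = 2
g(7) = mex{0,1,2} = 3
g(8) = mex{0,1,3} = 2
g(9) = mex{0,1,2} = 3
So g(9) = 3.
The value of a disjunctive sum is the nim-sum of the parts.
Combined value = 3 XOR 6 XOR 3 = 6.

6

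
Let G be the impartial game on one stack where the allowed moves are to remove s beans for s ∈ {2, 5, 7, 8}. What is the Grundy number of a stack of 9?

Compute g(0), g(1), … for moves {2, 5, 7, 8}:
k:     0  1  2  3  4  5  6  7  8  9
g(k):  0  0  1  1  0  2  1  3  2  2
So g(9) = 2.

2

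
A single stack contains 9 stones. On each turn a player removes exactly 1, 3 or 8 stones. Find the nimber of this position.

3

Build the Grundy sequence with g(k) = mex{g(k−s) : s ∈ {1, 3, 8}, s ≤ k}:
k:     0  1  2  3  4  5  6  7  8  9
g(k):  0  1  0  1  0  1  0  1  2  3
So g(9) = 3.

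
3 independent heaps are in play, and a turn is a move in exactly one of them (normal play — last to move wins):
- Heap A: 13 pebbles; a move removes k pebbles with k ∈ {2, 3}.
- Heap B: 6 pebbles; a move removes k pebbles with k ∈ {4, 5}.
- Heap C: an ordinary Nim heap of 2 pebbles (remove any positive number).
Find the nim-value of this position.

2

Grundy values for heap A (subtraction set {2, 3}):
g(0) = mex{} = 0
g(1) = mex{} = 0
g(2) = mex{0} = 1
g(3) = mex{0} = 1
g(4) = mex{0,1} = 2
g(5) = mex{1} = 0
g(6) = mex{1,2} = 0
g(7) = mex{0,2} = 1
g(8) = mex{0} = 1
g(9) = mex{0,1} = 2
g(10) = mex{1} = 0
g(11) = mex{1,2} = 0
g(12) = mex{0,2} = 1
g(13) = mex{0} = 1
So g(13) = 1.
For heap B, compute g(0), g(1), … with moves {4, 5}:
g(0) = mex{} = 0
g(1) = mex{} = 0
g(2) = mex{} = 0
g(3) = mex{} = 0
g(4) = mex{0} = 1
g(5) = mex{0} = 1
g(6) = mex{0} = 1
So g(6) = 1.
Heap C is a plain Nim heap of size 2, so its Grundy value is 2.
The value of a disjunctive sum is the nim-sum of the parts.
Combined value = 1 XOR 1 XOR 2 = 2.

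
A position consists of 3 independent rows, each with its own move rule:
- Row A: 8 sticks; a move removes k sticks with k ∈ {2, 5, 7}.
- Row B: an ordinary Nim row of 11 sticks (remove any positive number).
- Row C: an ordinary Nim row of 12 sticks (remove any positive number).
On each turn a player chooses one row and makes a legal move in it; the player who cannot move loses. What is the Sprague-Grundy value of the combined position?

5

Grundy values for row A (subtraction set {2, 5, 7}):
k:     0  1  2  3  4  5  6  7  8
g(k):  0  0  1  1  0  2  1  3  2
So g(8) = 2.
Row B is a plain Nim row of size 11, so its Grundy value is 11.
Row C is a plain Nim row of size 12, so its Grundy value is 12.
The value of a disjunctive sum is the nim-sum of the parts.
Combined value = 2 XOR 11 XOR 12 = 5.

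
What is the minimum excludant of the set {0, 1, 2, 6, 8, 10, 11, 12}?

The values 0, 1, 2 are all present; 3 is the first non-negative integer missing from the set.

3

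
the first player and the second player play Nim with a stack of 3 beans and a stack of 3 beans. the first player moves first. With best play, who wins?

the second player wins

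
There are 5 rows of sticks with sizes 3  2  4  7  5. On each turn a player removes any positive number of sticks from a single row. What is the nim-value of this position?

7

Compute the nim-sum pairwise:
3 ⊕ 2 = 1
1 ⊕ 4 = 5
5 ⊕ 7 = 2
2 ⊕ 5 = 7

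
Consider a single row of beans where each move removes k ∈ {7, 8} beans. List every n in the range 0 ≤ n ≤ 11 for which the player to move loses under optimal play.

0, 1, 2, 3, 4, 5, 6

Compute g(0), g(1), … for moves {7, 8}:
k:     0  1  2  3  4  5  6  7  8  9 10 11
g(k):  0  0  0  0  0  0  0  1  1  1  1  1
The P-positions (g = 0) in 0..11 are 0, 1, 2, 3, 4, 5, 6.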